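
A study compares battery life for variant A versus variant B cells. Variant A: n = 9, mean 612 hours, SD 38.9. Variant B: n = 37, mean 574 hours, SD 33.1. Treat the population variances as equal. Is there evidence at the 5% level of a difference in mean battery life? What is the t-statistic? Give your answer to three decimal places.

Let group 1 = variant A, group 2 = variant B. H0: μ_1 = μ_2; H1: μ_1 ≠ μ_2 (two-sample pooled-variance t-test, two-sided).
s_p² = [(9−1)·38.9² + (37−1)·33.1²]/(9+37−2) = 1171.54
t = (612 − 574)/√[1171.54·(1/9 + 1/37)] = 2.987
df = n₁ + n₂ − 2 = 44
Two-sided p-value ≈ 0.005
Since p ≈ 0.005 < α = 0.05, reject H0; the evidence is statistically significant.

2.987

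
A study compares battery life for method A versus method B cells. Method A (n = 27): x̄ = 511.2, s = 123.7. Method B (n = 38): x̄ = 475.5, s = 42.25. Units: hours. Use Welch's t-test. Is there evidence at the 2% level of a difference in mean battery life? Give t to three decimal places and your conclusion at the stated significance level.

t = 1.441; fail to reject H0

Let group 1 = method A, group 2 = method B. H0: μ_1 = μ_2; H1: μ_1 ≠ μ_2 (Welch's two-sample t-test, two-sided).
t = (x̄_1 − x̄_2)/√(s_1²/n_1 + s_2²/n_2) = (511.2 − 475.5)/√(123.7²/27 + 42.25²/38) = 1.441
Welch–Satterthwaite df ≈ 30.34
Two-sided p-value ≈ 0.1598
Since p ≈ 0.1598 > α = 0.02, fail to reject H0; the evidence is not statistically significant.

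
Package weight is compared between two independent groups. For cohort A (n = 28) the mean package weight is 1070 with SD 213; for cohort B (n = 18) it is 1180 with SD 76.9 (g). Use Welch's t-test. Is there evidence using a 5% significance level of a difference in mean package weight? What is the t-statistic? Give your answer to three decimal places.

-2.492

Let group 1 = cohort A, group 2 = cohort B. H0: μ_1 = μ_2; H1: μ_1 ≠ μ_2 (Welch's two-sample t-test, two-sided).
t = (x̄_1 − x̄_2)/√(s_1²/n_1 + s_2²/n_2) = (1070 − 1180)/√(213²/28 + 76.9²/18) = -2.492
Welch–Satterthwaite df ≈ 36.66
Two-sided p-value ≈ 0.017
Since p ≈ 0.017 < α = 0.05, reject H0; the data support H1.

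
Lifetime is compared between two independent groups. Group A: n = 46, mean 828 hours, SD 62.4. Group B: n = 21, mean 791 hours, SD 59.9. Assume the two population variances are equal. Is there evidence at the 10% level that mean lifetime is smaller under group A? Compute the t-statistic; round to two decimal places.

Let group 1 = group A, group 2 = group B. H0: μ_1 = μ_2; H1: μ_1 < μ_2 (two-sample pooled-variance t-test, left-tailed).
s_p² = [(46−1)·62.4² + (21−1)·59.9²]/(46+21−2) = 3799.68
t = (828 − 791)/√[3799.68·(1/46 + 1/21)] = 2.28
df = n₁ + n₂ − 2 = 65
p-value = P(T ≤ 2.28) ≈ 0.9870
Since p ≈ 0.9870 > α = 0.1, fail to reject H0; the data do not provide sufficient evidence against H0.

2.28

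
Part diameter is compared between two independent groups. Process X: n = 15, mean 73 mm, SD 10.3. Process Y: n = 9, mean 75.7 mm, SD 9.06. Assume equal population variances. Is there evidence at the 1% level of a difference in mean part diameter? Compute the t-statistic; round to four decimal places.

Let group 1 = process X, group 2 = process Y. H0: μ_1 = μ_2; H1: μ_1 ≠ μ_2 (two-sample pooled-variance t-test, two-sided).
s_p² = [(15−1)·10.3² + (9−1)·9.06²]/(15+9−2) = 97.3604
t = (73 − 75.7)/√[97.3604·(1/15 + 1/9)] = -0.6490
df = n₁ + n₂ − 2 = 22
Two-sided p-value ≈ 0.523
Since p ≈ 0.523 > α = 0.01, fail to reject H0; the evidence is not statistically significant.

-0.6490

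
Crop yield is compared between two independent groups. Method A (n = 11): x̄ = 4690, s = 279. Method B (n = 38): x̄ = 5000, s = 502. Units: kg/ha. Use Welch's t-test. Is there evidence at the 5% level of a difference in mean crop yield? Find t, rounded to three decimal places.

Let group 1 = method A, group 2 = method B. H0: μ_1 = μ_2; H1: μ_1 ≠ μ_2 (Welch's two-sample t-test, two-sided).
t = (x̄_1 − x̄_2)/√(s_1²/n_1 + s_2²/n_2) = (4690 − 5000)/√(279²/11 + 502²/38) = -2.648
Welch–Satterthwaite df ≈ 30.33
Two-sided p-value ≈ 0.013
Since p ≈ 0.013 < α = 0.05, reject H0; the evidence is statistically significant.

-2.648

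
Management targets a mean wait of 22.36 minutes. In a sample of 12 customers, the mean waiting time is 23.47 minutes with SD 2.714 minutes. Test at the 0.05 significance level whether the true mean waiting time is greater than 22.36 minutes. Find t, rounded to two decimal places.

H0: μ = 22.36; H1: μ > 22.36 (one-sample t-test, right-tailed).
t = (x̄ − μ₀)/(s/√n) = (23.47 − 22.36)/(2.714/√12) = 1.42
df = n − 1 = 11
p-value = P(T ≥ 1.42) ≈ 0.0921
Since p ≈ 0.0921 > α = 0.05, fail to reject H0; the evidence is not statistically significant.

1.42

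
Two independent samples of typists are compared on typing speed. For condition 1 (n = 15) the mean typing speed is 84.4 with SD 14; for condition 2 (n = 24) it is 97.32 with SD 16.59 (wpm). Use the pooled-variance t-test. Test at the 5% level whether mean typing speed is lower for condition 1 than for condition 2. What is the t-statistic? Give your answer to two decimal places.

Let group 1 = condition 1, group 2 = condition 2. H0: μ_1 = μ_2; H1: μ_1 < μ_2 (two-sample pooled-variance t-test, left-tailed).
s_p² = [(15−1)·14² + (24−1)·16.59²]/(15+24−2) = 245.25
t = (84.4 − 97.32)/√[245.25·(1/15 + 1/24)] = -2.51
df = n₁ + n₂ − 2 = 37
p-value = P(T ≤ -2.51) ≈ 0.008
Since p ≈ 0.008 < α = 0.05, reject H0; the evidence is statistically significant.

-2.51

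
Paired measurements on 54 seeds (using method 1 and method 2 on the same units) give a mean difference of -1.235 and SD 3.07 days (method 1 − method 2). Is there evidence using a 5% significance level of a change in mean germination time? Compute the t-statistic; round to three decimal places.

-2.956

H0: μ_d = 0; H1: μ_d ≠ 0 (paired t-test on the differences, two-sided).
t = d̄/(s_d/√n) = -1.235/(3.07/√54) = -2.956
df = n − 1 = 53
Two-sided p-value ≈ 0.0046
Since p ≈ 0.0046 < α = 0.05, reject H0; the data support H1.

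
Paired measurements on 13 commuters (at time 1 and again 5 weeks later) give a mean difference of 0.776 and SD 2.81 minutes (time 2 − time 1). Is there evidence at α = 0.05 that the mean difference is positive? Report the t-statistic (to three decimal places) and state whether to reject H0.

H0: μ_d = 0; H1: μ_d > 0 (paired t-test on the differences, right-tailed).
t = d̄/(s_d/√n) = 0.776/(2.81/√13) = 0.996
df = n − 1 = 12
p-value = P(T ≥ 0.996) ≈ 0.1695
Since p ≈ 0.1695 > α = 0.05, fail to reject H0; the evidence is not statistically significant.

t = 0.996; fail to reject H0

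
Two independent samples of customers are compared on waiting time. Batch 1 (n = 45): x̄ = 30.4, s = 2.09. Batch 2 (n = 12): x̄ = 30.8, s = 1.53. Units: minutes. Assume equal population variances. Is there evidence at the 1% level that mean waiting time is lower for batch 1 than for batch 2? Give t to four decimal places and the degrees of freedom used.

t = -0.6185, df = 55

Let group 1 = batch 1, group 2 = batch 2. H0: μ_1 = μ_2; H1: μ_1 < μ_2 (two-sample pooled-variance t-test, left-tailed).
s_p² = [(45−1)·2.09² + (12−1)·1.53²]/(45+12−2) = 3.96266
t = (30.4 − 30.8)/√[3.96266·(1/45 + 1/12)] = -0.6185
df = n₁ + n₂ − 2 = 55
p-value = P(T ≤ -0.6185) ≈ 0.2694
Since p ≈ 0.2694 > α = 0.01, fail to reject H0; the evidence is not statistically significant.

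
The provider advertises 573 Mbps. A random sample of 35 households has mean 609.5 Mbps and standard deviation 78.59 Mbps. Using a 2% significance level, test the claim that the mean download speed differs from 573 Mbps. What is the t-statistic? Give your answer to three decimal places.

H0: μ = 573; H1: μ ≠ 573 (one-sample t-test, two-sided).
t = (x̄ − μ₀)/(s/√n) = (609.5 − 573)/(78.59/√35) = 2.748
df = n − 1 = 34
Two-sided p-value ≈ 0.0095
Since p ≈ 0.0095 < α = 0.02, reject H0; the evidence is statistically significant.

2.748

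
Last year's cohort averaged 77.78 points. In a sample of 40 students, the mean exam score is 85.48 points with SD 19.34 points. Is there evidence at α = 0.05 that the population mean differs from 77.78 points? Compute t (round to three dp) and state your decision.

t = 2.518; reject H0

H0: μ = 77.78; H1: μ ≠ 77.78 (one-sample t-test, two-sided).
t = (x̄ − μ₀)/(s/√n) = (85.48 − 77.78)/(19.34/√40) = 2.518
df = n − 1 = 39
Two-sided p-value ≈ 0.0160
Since p ≈ 0.0160 < α = 0.05, reject H0; the data support H1.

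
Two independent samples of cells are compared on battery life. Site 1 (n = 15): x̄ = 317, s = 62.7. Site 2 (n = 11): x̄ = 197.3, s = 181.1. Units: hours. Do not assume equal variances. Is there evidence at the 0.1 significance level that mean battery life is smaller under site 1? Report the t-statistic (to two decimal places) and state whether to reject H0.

Let group 1 = site 1, group 2 = site 2. H0: μ_1 = μ_2; H1: μ_1 < μ_2 (Welch's two-sample t-test, left-tailed).
t = (x̄_1 − x̄_2)/√(s_1²/n_1 + s_2²/n_2) = (317 − 197.3)/√(62.7²/15 + 181.1²/11) = 2.10
Welch–Satterthwaite df ≈ 11.77
p-value = P(T ≤ 2.10) ≈ 0.971
Since p ≈ 0.971 > α = 0.1, fail to reject H0; the data do not provide sufficient evidence against H0.

t = 2.10; fail to reject H0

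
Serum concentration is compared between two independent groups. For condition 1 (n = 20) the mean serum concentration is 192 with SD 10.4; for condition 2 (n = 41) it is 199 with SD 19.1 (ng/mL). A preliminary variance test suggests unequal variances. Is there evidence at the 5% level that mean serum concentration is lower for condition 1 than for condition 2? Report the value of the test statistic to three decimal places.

-1.851

Let group 1 = condition 1, group 2 = condition 2. H0: μ_1 = μ_2; H1: μ_1 < μ_2 (Welch's two-sample t-test, left-tailed).
t = (x̄_1 − x̄_2)/√(s_1²/n_1 + s_2²/n_2) = (192 − 199)/√(10.4²/20 + 19.1²/41) = -1.851
Welch–Satterthwaite df ≈ 58.16
p-value = P(T ≤ -1.851) ≈ 0.0346
Since p ≈ 0.0346 < α = 0.05, reject H0; the evidence is statistically significant.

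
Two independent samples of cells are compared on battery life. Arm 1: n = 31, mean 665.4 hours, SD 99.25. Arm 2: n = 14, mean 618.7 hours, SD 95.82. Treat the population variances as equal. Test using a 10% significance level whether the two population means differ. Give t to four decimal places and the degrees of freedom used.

Let group 1 = arm 1, group 2 = arm 2. H0: μ_1 = μ_2; H1: μ_1 ≠ μ_2 (two-sample pooled-variance t-test, two-sided).
s_p² = [(31−1)·99.25² + (14−1)·95.82²]/(31+14−2) = 9648.28
t = (665.4 − 618.7)/√[9648.28·(1/31 + 1/14)] = 1.4765
df = n₁ + n₂ − 2 = 43
Two-sided p-value ≈ 0.147
Since p ≈ 0.147 > α = 0.1, fail to reject H0; the data do not provide sufficient evidence against H0.

t = 1.4765, df = 43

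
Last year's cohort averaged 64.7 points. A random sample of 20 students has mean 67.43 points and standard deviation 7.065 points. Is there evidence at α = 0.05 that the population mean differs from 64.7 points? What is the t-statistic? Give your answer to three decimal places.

H0: μ = 64.7; H1: μ ≠ 64.7 (one-sample t-test, two-sided).
t = (x̄ − μ₀)/(s/√n) = (67.43 − 64.7)/(7.065/√20) = 1.728
df = n − 1 = 19
Two-sided p-value ≈ 0.1002
Since p ≈ 0.1002 > α = 0.05, fail to reject H0; the evidence is not statistically significant.

1.728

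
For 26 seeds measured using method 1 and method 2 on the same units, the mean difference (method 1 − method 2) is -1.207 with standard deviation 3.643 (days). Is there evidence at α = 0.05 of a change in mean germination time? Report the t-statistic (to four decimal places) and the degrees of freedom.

t = -1.6894, df = 25

H0: μ_d = 0; H1: μ_d ≠ 0 (paired t-test on the differences, two-sided).
t = d̄/(s_d/√n) = -1.207/(3.643/√26) = -1.6894
df = n − 1 = 25
Two-sided p-value ≈ 0.1036
Since p ≈ 0.1036 > α = 0.05, fail to reject H0; the data do not provide sufficient evidence against H0.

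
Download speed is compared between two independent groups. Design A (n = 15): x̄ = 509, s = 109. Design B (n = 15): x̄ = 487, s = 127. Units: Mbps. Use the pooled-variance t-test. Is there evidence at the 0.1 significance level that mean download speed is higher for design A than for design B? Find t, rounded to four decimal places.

Let group 1 = design A, group 2 = design B. H0: μ_1 = μ_2; H1: μ_1 > μ_2 (two-sample pooled-variance t-test, right-tailed).
s_p² = [(15−1)·109² + (15−1)·127²]/(15+15−2) = 14005
t = (509 − 487)/√[14005·(1/15 + 1/15)] = 0.5091
df = n₁ + n₂ − 2 = 28
p-value = P(T ≥ 0.5091) ≈ 0.307
Since p ≈ 0.307 > α = 0.1, fail to reject H0; the data do not provide sufficient evidence against H0.

0.5091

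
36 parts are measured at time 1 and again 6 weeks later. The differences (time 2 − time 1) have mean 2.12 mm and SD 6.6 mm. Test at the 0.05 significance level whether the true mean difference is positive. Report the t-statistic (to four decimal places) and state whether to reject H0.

H0: μ_d = 0; H1: μ_d > 0 (paired t-test on the differences, right-tailed).
t = d̄/(s_d/√n) = 2.12/(6.6/√36) = 1.9273
df = n − 1 = 35
p-value = P(T ≥ 1.9273) ≈ 0.0310
Since p ≈ 0.0310 < α = 0.05, reject H0; the data support H1.

t = 1.9273; reject H0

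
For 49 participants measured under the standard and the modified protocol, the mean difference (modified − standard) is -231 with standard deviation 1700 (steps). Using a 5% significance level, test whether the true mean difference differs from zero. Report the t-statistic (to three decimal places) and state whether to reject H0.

t = -0.951; fail to reject H0

H0: μ_d = 0; H1: μ_d ≠ 0 (paired t-test on the differences, two-sided).
t = d̄/(s_d/√n) = -231/(1700/√49) = -0.951
df = n − 1 = 48
Two-sided p-value ≈ 0.3463
Since p ≈ 0.3463 > α = 0.05, fail to reject H0; the data do not provide sufficient evidence against H0.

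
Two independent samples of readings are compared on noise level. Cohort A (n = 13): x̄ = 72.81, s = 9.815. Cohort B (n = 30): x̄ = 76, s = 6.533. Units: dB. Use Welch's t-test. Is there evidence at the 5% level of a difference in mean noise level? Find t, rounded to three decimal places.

Let group 1 = cohort A, group 2 = cohort B. H0: μ_1 = μ_2; H1: μ_1 ≠ μ_2 (Welch's two-sample t-test, two-sided).
t = (x̄_1 − x̄_2)/√(s_1²/n_1 + s_2²/n_2) = (72.81 − 76)/√(9.815²/13 + 6.533²/30) = -1.073
Welch–Satterthwaite df ≈ 16.79
Two-sided p-value ≈ 0.298
Since p ≈ 0.298 > α = 0.05, fail to reject H0; the data do not provide sufficient evidence against H0.

-1.073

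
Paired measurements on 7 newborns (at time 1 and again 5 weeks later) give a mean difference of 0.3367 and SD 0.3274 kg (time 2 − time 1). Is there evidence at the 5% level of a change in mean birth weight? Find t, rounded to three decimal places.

2.721

H0: μ_d = 0; H1: μ_d ≠ 0 (paired t-test on the differences, two-sided).
t = d̄/(s_d/√n) = 0.3367/(0.3274/√7) = 2.721
df = n − 1 = 6
Two-sided p-value ≈ 0.035
Since p ≈ 0.035 < α = 0.05, reject H0; the data support H1.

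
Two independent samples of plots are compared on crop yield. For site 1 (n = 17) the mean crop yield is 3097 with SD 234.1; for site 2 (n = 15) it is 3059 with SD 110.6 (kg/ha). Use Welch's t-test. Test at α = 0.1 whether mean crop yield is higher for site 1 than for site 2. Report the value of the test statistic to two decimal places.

Let group 1 = site 1, group 2 = site 2. H0: μ_1 = μ_2; H1: μ_1 > μ_2 (Welch's two-sample t-test, right-tailed).
t = (x̄_1 − x̄_2)/√(s_1²/n_1 + s_2²/n_2) = (3097 − 3059)/√(234.1²/17 + 110.6²/15) = 0.60
Welch–Satterthwaite df ≈ 23.41
p-value = P(T ≥ 0.60) ≈ 0.2778
Since p ≈ 0.2778 > α = 0.1, fail to reject H0; the evidence is not statistically significant.

0.60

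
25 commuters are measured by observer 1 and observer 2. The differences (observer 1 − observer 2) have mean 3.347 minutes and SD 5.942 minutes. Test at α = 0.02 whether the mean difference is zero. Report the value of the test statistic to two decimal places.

2.82

H0: μ_d = 0; H1: μ_d ≠ 0 (paired t-test on the differences, two-sided).
t = d̄/(s_d/√n) = 3.347/(5.942/√25) = 2.82
df = n − 1 = 24
Two-sided p-value ≈ 0.0096
Since p ≈ 0.0096 < α = 0.02, reject H0; the data support H1.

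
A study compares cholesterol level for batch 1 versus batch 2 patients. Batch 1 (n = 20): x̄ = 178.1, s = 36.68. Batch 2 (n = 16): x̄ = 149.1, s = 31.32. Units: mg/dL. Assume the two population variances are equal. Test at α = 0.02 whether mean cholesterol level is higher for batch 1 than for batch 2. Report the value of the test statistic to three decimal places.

Let group 1 = batch 1, group 2 = batch 2. H0: μ_1 = μ_2; H1: μ_1 > μ_2 (two-sample pooled-variance t-test, right-tailed).
s_p² = [(20−1)·36.68² + (16−1)·31.32²]/(20+16−2) = 1184.62
t = (178.1 − 149.1)/√[1184.62·(1/20 + 1/16)] = 2.512
df = n₁ + n₂ − 2 = 34
p-value = P(T ≥ 2.512) ≈ 0.008
Since p ≈ 0.008 < α = 0.02, reject H0; the data support H1.

2.512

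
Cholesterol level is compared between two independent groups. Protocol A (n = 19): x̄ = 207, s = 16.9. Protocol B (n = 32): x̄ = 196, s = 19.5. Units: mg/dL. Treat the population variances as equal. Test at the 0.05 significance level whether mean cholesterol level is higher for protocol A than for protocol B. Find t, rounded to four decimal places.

2.0434

Let group 1 = protocol A, group 2 = protocol B. H0: μ_1 = μ_2; H1: μ_1 > μ_2 (two-sample pooled-variance t-test, right-tailed).
s_p² = [(19−1)·16.9² + (32−1)·19.5²]/(19+32−2) = 345.484
t = (207 − 196)/√[345.484·(1/19 + 1/32)] = 2.0434
df = n₁ + n₂ − 2 = 49
p-value = P(T ≥ 2.0434) ≈ 0.023
Since p ≈ 0.023 < α = 0.05, reject H0; the data support H1.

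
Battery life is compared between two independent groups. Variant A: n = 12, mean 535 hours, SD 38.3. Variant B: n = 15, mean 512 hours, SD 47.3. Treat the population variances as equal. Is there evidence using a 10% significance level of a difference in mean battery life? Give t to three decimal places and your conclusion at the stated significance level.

t = 1.363; fail to reject H0

Let group 1 = variant A, group 2 = variant B. H0: μ_1 = μ_2; H1: μ_1 ≠ μ_2 (two-sample pooled-variance t-test, two-sided).
s_p² = [(12−1)·38.3² + (15−1)·47.3²]/(12+15−2) = 1898.31
t = (535 − 512)/√[1898.31·(1/12 + 1/15)] = 1.363
df = n₁ + n₂ − 2 = 25
Two-sided p-value ≈ 0.185
Since p ≈ 0.185 > α = 0.1, fail to reject H0; the evidence is not statistically significant.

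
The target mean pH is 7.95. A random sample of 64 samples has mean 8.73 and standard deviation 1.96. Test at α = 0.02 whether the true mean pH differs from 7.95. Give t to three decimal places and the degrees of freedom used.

H0: μ = 7.95; H1: μ ≠ 7.95 (one-sample t-test, two-sided).
t = (x̄ − μ₀)/(s/√n) = (8.73 − 7.95)/(1.96/√64) = 3.184
df = n − 1 = 63
Two-sided p-value ≈ 0.0023
Since p ≈ 0.0023 < α = 0.02, reject H0; the evidence is statistically significant.

t = 3.184, df = 63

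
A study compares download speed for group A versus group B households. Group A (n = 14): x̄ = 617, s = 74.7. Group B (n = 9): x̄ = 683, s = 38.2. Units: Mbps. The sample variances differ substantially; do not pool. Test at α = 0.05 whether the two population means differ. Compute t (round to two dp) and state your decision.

Let group 1 = group A, group 2 = group B. H0: μ_1 = μ_2; H1: μ_1 ≠ μ_2 (Welch's two-sample t-test, two-sided).
t = (x̄_1 − x̄_2)/√(s_1²/n_1 + s_2²/n_2) = (617 − 683)/√(74.7²/14 + 38.2²/9) = -2.79
Welch–Satterthwaite df ≈ 20.28
Two-sided p-value ≈ 0.0113
Since p ≈ 0.0113 < α = 0.05, reject H0; the data support H1.

t = -2.79; reject H0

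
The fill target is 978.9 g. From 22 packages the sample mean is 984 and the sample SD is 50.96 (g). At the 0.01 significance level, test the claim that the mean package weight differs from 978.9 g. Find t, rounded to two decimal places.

H0: μ = 978.9; H1: μ ≠ 978.9 (one-sample t-test, two-sided).
t = (x̄ − μ₀)/(s/√n) = (984 − 978.9)/(50.96/√22) = 0.47
df = n − 1 = 21
Two-sided p-value ≈ 0.644
Since p ≈ 0.644 > α = 0.01, fail to reject H0; the evidence is not statistically significant.

0.47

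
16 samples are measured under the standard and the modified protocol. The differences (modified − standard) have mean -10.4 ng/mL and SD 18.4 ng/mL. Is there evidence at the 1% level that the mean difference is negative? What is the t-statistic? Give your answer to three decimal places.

-2.261

H0: μ_d = 0; H1: μ_d < 0 (paired t-test on the differences, left-tailed).
t = d̄/(s_d/√n) = -10.4/(18.4/√16) = -2.261
df = n − 1 = 15
p-value = P(T ≤ -2.261) ≈ 0.020
Since p ≈ 0.020 > α = 0.01, fail to reject H0; the data do not provide sufficient evidence against H0.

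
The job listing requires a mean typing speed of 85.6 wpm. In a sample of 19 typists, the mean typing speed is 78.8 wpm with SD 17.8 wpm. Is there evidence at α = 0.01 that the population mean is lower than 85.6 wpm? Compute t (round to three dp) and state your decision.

t = -1.665; fail to reject H0

H0: μ = 85.6; H1: μ < 85.6 (one-sample t-test, left-tailed).
t = (x̄ − μ₀)/(s/√n) = (78.8 − 85.6)/(17.8/√19) = -1.665
df = n − 1 = 18
p-value = P(T ≤ -1.665) ≈ 0.057
Since p ≈ 0.057 > α = 0.01, fail to reject H0; the data do not provide sufficient evidence against H0.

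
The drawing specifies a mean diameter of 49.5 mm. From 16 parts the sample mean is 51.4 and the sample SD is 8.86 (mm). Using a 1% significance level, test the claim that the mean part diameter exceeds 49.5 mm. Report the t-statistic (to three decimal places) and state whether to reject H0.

H0: μ = 49.5; H1: μ > 49.5 (one-sample t-test, right-tailed).
t = (x̄ − μ₀)/(s/√n) = (51.4 − 49.5)/(8.86/√16) = 0.858
df = n − 1 = 15
p-value = P(T ≥ 0.858) ≈ 0.202
Since p ≈ 0.202 > α = 0.01, fail to reject H0; the data do not provide sufficient evidence against H0.

t = 0.858; fail to reject H0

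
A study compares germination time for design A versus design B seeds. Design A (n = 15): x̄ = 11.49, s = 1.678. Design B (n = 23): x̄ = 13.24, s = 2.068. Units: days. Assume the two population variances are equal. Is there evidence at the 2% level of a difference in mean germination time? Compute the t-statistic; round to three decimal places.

Let group 1 = design A, group 2 = design B. H0: μ_1 = μ_2; H1: μ_1 ≠ μ_2 (two-sample pooled-variance t-test, two-sided).
s_p² = [(15−1)·1.678² + (23−1)·2.068²]/(15+23−2) = 3.70848
t = (11.49 − 13.24)/√[3.70848·(1/15 + 1/23)] = -2.738
df = n₁ + n₂ − 2 = 36
Two-sided p-value ≈ 0.010
Since p ≈ 0.010 < α = 0.02, reject H0; the evidence is statistically significant.

-2.738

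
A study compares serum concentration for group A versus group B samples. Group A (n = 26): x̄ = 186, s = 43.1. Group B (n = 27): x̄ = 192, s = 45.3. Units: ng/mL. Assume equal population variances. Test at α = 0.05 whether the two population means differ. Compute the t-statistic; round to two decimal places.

Let group 1 = group A, group 2 = group B. H0: μ_1 = μ_2; H1: μ_1 ≠ μ_2 (two-sample pooled-variance t-test, two-sided).
s_p² = [(26−1)·43.1² + (27−1)·45.3²]/(26+27−2) = 1956.76
t = (186 − 192)/√[1956.76·(1/26 + 1/27)] = -0.49
df = n₁ + n₂ − 2 = 51
Two-sided p-value ≈ 0.6237
Since p ≈ 0.6237 > α = 0.05, fail to reject H0; the evidence is not statistically significant.

-0.49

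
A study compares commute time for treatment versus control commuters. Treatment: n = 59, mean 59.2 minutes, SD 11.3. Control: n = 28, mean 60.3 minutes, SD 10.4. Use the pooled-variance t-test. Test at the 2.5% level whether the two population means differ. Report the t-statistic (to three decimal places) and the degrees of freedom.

Let group 1 = treatment, group 2 = control. H0: μ_1 = μ_2; H1: μ_1 ≠ μ_2 (two-sample pooled-variance t-test, two-sided).
s_p² = [(59−1)·11.3² + (28−1)·10.4²]/(59+28−2) = 121.486
t = (59.2 − 60.3)/√[121.486·(1/59 + 1/28)] = -0.435
df = n₁ + n₂ − 2 = 85
Two-sided p-value ≈ 0.665
Since p ≈ 0.665 > α = 0.025, fail to reject H0; the evidence is not statistically significant.

t = -0.435, df = 85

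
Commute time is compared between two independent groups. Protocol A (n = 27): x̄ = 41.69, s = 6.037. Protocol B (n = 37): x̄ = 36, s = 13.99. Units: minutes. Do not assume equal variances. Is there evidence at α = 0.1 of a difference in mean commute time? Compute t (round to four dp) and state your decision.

t = 2.2082; reject H0

Let group 1 = protocol A, group 2 = protocol B. H0: μ_1 = μ_2; H1: μ_1 ≠ μ_2 (Welch's two-sample t-test, two-sided).
t = (x̄_1 − x̄_2)/√(s_1²/n_1 + s_2²/n_2) = (41.69 − 36)/√(6.037²/27 + 13.99²/37) = 2.2082
Welch–Satterthwaite df ≈ 52.03
Two-sided p-value ≈ 0.032
Since p ≈ 0.032 < α = 0.1, reject H0; the evidence is statistically significant.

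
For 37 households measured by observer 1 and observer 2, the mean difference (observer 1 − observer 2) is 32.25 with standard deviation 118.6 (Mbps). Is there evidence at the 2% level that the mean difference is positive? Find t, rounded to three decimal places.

1.654

H0: μ_d = 0; H1: μ_d > 0 (paired t-test on the differences, right-tailed).
t = d̄/(s_d/√n) = 32.25/(118.6/√37) = 1.654
df = n − 1 = 36
p-value = P(T ≥ 1.654) ≈ 0.053
Since p ≈ 0.053 > α = 0.02, fail to reject H0; the data do not provide sufficient evidence against H0.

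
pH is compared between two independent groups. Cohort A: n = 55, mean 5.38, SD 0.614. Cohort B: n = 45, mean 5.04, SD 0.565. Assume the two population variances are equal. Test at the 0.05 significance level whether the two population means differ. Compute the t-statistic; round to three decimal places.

2.855

Let group 1 = cohort A, group 2 = cohort B. H0: μ_1 = μ_2; H1: μ_1 ≠ μ_2 (two-sample pooled-variance t-test, two-sided).
s_p² = [(55−1)·0.614² + (45−1)·0.565²]/(55+45−2) = 0.351058
t = (5.38 − 5.04)/√[0.351058·(1/55 + 1/45)] = 2.855
df = n₁ + n₂ − 2 = 98
Two-sided p-value ≈ 0.0053
Since p ≈ 0.0053 < α = 0.05, reject H0; the data support H1.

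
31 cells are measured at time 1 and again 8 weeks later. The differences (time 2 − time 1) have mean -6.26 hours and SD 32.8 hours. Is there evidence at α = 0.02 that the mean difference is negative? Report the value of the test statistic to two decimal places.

H0: μ_d = 0; H1: μ_d < 0 (paired t-test on the differences, left-tailed).
t = d̄/(s_d/√n) = -6.26/(32.8/√31) = -1.06
df = n − 1 = 30
p-value = P(T ≤ -1.06) ≈ 0.1482
Since p ≈ 0.1482 > α = 0.02, fail to reject H0; the evidence is not statistically significant.

-1.06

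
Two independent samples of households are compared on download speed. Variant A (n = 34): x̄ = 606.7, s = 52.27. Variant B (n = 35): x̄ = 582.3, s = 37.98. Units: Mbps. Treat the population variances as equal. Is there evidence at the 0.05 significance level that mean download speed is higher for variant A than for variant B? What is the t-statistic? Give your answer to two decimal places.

2.22

Let group 1 = variant A, group 2 = variant B. H0: μ_1 = μ_2; H1: μ_1 > μ_2 (two-sample pooled-variance t-test, right-tailed).
s_p² = [(34−1)·52.27² + (35−1)·37.98²]/(34+35−2) = 2077.69
t = (606.7 − 582.3)/√[2077.69·(1/34 + 1/35)] = 2.22
df = n₁ + n₂ − 2 = 67
p-value = P(T ≥ 2.22) ≈ 0.015
Since p ≈ 0.015 < α = 0.05, reject H0; the evidence is statistically significant.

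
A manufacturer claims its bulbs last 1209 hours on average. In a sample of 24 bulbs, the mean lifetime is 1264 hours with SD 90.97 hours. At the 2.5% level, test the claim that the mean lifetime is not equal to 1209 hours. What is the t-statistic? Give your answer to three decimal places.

2.962

H0: μ = 1209; H1: μ ≠ 1209 (one-sample t-test, two-sided).
t = (x̄ − μ₀)/(s/√n) = (1264 − 1209)/(90.97/√24) = 2.962
df = n − 1 = 23
Two-sided p-value ≈ 0.0070
Since p ≈ 0.0070 < α = 0.025, reject H0; the evidence is statistically significant.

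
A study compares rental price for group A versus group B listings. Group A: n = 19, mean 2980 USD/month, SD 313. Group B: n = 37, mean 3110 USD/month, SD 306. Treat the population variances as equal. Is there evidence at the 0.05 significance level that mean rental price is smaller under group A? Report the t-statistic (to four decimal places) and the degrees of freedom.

Let group 1 = group A, group 2 = group B. H0: μ_1 = μ_2; H1: μ_1 < μ_2 (two-sample pooled-variance t-test, left-tailed).
s_p² = [(19−1)·313² + (37−1)·306²]/(19+37−2) = 95080.3
t = (2980 − 3110)/√[95080.3·(1/19 + 1/37)] = -1.4938
df = n₁ + n₂ − 2 = 54
p-value = P(T ≤ -1.4938) ≈ 0.0705
Since p ≈ 0.0705 > α = 0.05, fail to reject H0; the data do not provide sufficient evidence against H0.

t = -1.4938, df = 54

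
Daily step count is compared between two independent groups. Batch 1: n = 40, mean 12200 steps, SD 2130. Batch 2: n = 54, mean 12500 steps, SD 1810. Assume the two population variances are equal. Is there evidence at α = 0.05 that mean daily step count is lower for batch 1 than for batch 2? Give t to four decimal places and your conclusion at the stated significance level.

t = -0.7367; fail to reject H0

Let group 1 = batch 1, group 2 = batch 2. H0: μ_1 = μ_2; H1: μ_1 < μ_2 (two-sample pooled-variance t-test, left-tailed).
s_p² = [(40−1)·2130² + (54−1)·1810²]/(40+54−2) = 3810570
t = (12200 − 12500)/√[3810570·(1/40 + 1/54)] = -0.7367
df = n₁ + n₂ − 2 = 92
p-value = P(T ≤ -0.7367) ≈ 0.232
Since p ≈ 0.232 > α = 0.05, fail to reject H0; the evidence is not statistically significant.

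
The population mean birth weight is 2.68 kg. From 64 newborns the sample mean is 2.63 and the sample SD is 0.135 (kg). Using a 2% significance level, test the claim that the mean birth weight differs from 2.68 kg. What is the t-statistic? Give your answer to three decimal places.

-2.963

H0: μ = 2.68; H1: μ ≠ 2.68 (one-sample t-test, two-sided).
t = (x̄ − μ₀)/(s/√n) = (2.63 − 2.68)/(0.135/√64) = -2.963
df = n − 1 = 63
Two-sided p-value ≈ 0.004
Since p ≈ 0.004 < α = 0.02, reject H0; the evidence is statistically significant.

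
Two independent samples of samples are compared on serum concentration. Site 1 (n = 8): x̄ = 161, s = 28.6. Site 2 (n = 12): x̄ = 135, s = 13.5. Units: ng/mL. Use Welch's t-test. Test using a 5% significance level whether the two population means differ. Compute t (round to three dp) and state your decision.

Let group 1 = site 1, group 2 = site 2. H0: μ_1 = μ_2; H1: μ_1 ≠ μ_2 (Welch's two-sample t-test, two-sided).
t = (x̄_1 − x̄_2)/√(s_1²/n_1 + s_2²/n_2) = (161 − 135)/√(28.6²/8 + 13.5²/12) = 2.399
Welch–Satterthwaite df ≈ 9.11
Two-sided p-value ≈ 0.040
Since p ≈ 0.040 < α = 0.05, reject H0; the evidence is statistically significant.

t = 2.399; reject H0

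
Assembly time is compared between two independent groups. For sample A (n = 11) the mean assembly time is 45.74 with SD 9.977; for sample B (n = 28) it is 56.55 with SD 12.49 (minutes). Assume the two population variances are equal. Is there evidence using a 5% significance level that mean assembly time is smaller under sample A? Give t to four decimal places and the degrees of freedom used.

Let group 1 = sample A, group 2 = sample B. H0: μ_1 = μ_2; H1: μ_1 < μ_2 (two-sample pooled-variance t-test, left-tailed).
s_p² = [(11−1)·9.977² + (28−1)·12.49²]/(11+28−2) = 140.741
t = (45.74 − 56.55)/√[140.741·(1/11 + 1/28)] = -2.5607
df = n₁ + n₂ − 2 = 37
p-value = P(T ≤ -2.5607) ≈ 0.007
Since p ≈ 0.007 < α = 0.05, reject H0; the data support H1.

t = -2.5607, df = 37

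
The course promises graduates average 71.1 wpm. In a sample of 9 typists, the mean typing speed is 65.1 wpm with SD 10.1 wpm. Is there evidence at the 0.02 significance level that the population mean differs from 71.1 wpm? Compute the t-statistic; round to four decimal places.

H0: μ = 71.1; H1: μ ≠ 71.1 (one-sample t-test, two-sided).
t = (x̄ − μ₀)/(s/√n) = (65.1 − 71.1)/(10.1/√9) = -1.7822
df = n − 1 = 8
Two-sided p-value ≈ 0.113
Since p ≈ 0.113 > α = 0.02, fail to reject H0; the evidence is not statistically significant.

-1.7822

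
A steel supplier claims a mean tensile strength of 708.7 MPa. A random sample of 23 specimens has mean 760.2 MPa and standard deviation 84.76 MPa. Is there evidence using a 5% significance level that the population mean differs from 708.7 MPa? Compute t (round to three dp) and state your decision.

t = 2.914; reject H0

H0: μ = 708.7; H1: μ ≠ 708.7 (one-sample t-test, two-sided).
t = (x̄ − μ₀)/(s/√n) = (760.2 − 708.7)/(84.76/√23) = 2.914
df = n − 1 = 22
Two-sided p-value ≈ 0.008
Since p ≈ 0.008 < α = 0.05, reject H0; the evidence is statistically significant.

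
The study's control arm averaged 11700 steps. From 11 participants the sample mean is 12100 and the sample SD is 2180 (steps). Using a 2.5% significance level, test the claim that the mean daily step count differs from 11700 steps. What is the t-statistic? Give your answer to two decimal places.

0.61

H0: μ = 11700; H1: μ ≠ 11700 (one-sample t-test, two-sided).
t = (x̄ − μ₀)/(s/√n) = (12100 − 11700)/(2180/√11) = 0.61
df = n − 1 = 10
Two-sided p-value ≈ 0.5564
Since p ≈ 0.5564 > α = 0.025, fail to reject H0; the data do not provide sufficient evidence against H0.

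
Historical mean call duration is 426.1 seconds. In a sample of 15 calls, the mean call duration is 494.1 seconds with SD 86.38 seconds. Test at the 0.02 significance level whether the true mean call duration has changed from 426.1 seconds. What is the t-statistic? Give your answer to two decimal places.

H0: μ = 426.1; H1: μ ≠ 426.1 (one-sample t-test, two-sided).
t = (x̄ − μ₀)/(s/√n) = (494.1 − 426.1)/(86.38/√15) = 3.05
df = n − 1 = 14
Two-sided p-value ≈ 0.0087
Since p ≈ 0.0087 < α = 0.02, reject H0; the data support H1.

3.05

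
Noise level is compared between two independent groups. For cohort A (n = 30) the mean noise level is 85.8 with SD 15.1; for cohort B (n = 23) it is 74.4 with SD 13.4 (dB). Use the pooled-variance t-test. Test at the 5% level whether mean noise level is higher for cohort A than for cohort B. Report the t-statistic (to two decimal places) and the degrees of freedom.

t = 2.86, df = 51

Let group 1 = cohort A, group 2 = cohort B. H0: μ_1 = μ_2; H1: μ_1 > μ_2 (two-sample pooled-variance t-test, right-tailed).
s_p² = [(30−1)·15.1² + (23−1)·13.4²]/(30+23−2) = 207.11
t = (85.8 − 74.4)/√[207.11·(1/30 + 1/23)] = 2.86
df = n₁ + n₂ − 2 = 51
p-value = P(T ≥ 2.86) ≈ 0.003
Since p ≈ 0.003 < α = 0.05, reject H0; the data support H1.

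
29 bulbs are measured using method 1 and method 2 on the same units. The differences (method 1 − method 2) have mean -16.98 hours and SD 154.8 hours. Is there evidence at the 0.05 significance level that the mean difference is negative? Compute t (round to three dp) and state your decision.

t = -0.591; fail to reject H0

H0: μ_d = 0; H1: μ_d < 0 (paired t-test on the differences, left-tailed).
t = d̄/(s_d/√n) = -16.98/(154.8/√29) = -0.591
df = n − 1 = 28
p-value = P(T ≤ -0.591) ≈ 0.280
Since p ≈ 0.280 > α = 0.05, fail to reject H0; the evidence is not statistically significant.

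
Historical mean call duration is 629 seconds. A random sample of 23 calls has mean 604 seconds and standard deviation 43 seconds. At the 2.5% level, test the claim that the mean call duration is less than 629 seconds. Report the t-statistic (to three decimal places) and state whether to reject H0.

H0: μ = 629; H1: μ < 629 (one-sample t-test, left-tailed).
t = (x̄ − μ₀)/(s/√n) = (604 − 629)/(43/√23) = -2.788
df = n − 1 = 22
p-value = P(T ≤ -2.788) ≈ 0.0054
Since p ≈ 0.0054 < α = 0.025, reject H0; the data support H1.

t = -2.788; reject H0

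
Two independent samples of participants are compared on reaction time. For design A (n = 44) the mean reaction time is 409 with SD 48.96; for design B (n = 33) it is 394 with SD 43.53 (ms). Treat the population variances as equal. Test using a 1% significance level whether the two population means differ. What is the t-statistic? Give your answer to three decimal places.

1.394

Let group 1 = design A, group 2 = design B. H0: μ_1 = μ_2; H1: μ_1 ≠ μ_2 (two-sample pooled-variance t-test, two-sided).
s_p² = [(44−1)·48.96² + (33−1)·43.53²]/(44+33−2) = 2182.8
t = (409 − 394)/√[2182.8·(1/44 + 1/33)] = 1.394
df = n₁ + n₂ − 2 = 75
Two-sided p-value ≈ 0.1674
Since p ≈ 0.1674 > α = 0.01, fail to reject H0; the data do not provide sufficient evidence against H0.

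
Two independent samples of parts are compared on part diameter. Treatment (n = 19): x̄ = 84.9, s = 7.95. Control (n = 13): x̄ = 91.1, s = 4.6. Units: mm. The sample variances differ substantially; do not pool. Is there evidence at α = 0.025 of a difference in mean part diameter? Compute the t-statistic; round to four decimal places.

-2.7855

Let group 1 = treatment, group 2 = control. H0: μ_1 = μ_2; H1: μ_1 ≠ μ_2 (Welch's two-sample t-test, two-sided).
t = (x̄_1 − x̄_2)/√(s_1²/n_1 + s_2²/n_2) = (84.9 − 91.1)/√(7.95²/19 + 4.6²/13) = -2.7855
Welch–Satterthwaite df ≈ 29.38
Two-sided p-value ≈ 0.009
Since p ≈ 0.009 < α = 0.025, reject H0; the evidence is statistically significant.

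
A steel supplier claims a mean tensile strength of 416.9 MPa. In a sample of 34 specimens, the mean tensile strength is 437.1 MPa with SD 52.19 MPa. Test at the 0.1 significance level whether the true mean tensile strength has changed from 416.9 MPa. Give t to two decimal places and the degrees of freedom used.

t = 2.26, df = 33

H0: μ = 416.9; H1: μ ≠ 416.9 (one-sample t-test, two-sided).
t = (x̄ − μ₀)/(s/√n) = (437.1 − 416.9)/(52.19/√34) = 2.26
df = n − 1 = 33
Two-sided p-value ≈ 0.0308
Since p ≈ 0.0308 < α = 0.1, reject H0; the data support H1.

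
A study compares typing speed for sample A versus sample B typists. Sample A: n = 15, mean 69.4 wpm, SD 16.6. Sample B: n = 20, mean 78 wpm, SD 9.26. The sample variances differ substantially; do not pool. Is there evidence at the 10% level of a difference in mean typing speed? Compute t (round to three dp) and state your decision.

Let group 1 = sample A, group 2 = sample B. H0: μ_1 = μ_2; H1: μ_1 ≠ μ_2 (Welch's two-sample t-test, two-sided).
t = (x̄_1 − x̄_2)/√(s_1²/n_1 + s_2²/n_2) = (69.4 − 78)/√(16.6²/15 + 9.26²/20) = -1.807
Welch–Satterthwaite df ≈ 20.48
Two-sided p-value ≈ 0.086
Since p ≈ 0.086 < α = 0.1, reject H0; the data support H1.

t = -1.807; reject H0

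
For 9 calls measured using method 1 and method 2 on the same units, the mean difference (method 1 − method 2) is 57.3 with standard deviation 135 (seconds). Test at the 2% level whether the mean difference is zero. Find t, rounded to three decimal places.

H0: μ_d = 0; H1: μ_d ≠ 0 (paired t-test on the differences, two-sided).
t = d̄/(s_d/√n) = 57.3/(135/√9) = 1.273
df = n − 1 = 8
Two-sided p-value ≈ 0.239
Since p ≈ 0.239 > α = 0.02, fail to reject H0; the evidence is not statistically significant.

1.273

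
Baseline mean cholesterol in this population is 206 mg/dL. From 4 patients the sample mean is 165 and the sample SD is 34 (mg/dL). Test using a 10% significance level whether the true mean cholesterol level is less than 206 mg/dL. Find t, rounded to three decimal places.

H0: μ = 206; H1: μ < 206 (one-sample t-test, left-tailed).
t = (x̄ − μ₀)/(s/√n) = (165 − 206)/(34/√4) = -2.412
df = n − 1 = 3
p-value = P(T ≤ -2.412) ≈ 0.0474
Since p ≈ 0.0474 < α = 0.1, reject H0; the data support H1.

-2.412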